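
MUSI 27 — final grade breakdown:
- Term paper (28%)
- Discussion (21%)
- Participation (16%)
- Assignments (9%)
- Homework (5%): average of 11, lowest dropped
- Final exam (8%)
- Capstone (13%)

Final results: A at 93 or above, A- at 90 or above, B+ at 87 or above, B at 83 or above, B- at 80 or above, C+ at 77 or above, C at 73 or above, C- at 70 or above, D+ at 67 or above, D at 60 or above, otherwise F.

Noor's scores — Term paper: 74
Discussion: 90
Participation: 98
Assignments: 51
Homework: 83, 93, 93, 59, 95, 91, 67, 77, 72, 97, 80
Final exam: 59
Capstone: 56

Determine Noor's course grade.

Homework: drop 59 → average of remaining 10 = 848/10 = 84.8
Weighted total:
  Term paper 74 × 0.28 = 20.72
  Discussion 90 × 0.21 = 18.9
  Participation 98 × 0.16 = 15.68
  Assignments 51 × 0.09 = 4.59
  Homework 84.8 × 0.05 = 4.24
  Final exam 59 × 0.08 = 4.72
  Capstone 56 × 0.13 = 7.28
Sum = 76.13
76.13 is ≥ 73 and < 77 → C

C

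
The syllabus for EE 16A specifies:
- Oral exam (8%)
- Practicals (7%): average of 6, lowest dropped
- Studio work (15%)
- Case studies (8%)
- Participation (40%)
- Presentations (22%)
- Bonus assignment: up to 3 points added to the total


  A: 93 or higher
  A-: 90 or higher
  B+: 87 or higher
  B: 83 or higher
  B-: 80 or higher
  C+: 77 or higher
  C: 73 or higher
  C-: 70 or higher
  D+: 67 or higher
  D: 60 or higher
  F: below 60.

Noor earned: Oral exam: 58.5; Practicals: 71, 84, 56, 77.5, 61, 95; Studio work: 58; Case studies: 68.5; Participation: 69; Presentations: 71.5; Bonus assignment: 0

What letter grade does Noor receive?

Practicals: drop 56 → average of remaining 5 = 388.5/5 = 77.7
Weighted total:
  Oral exam 58.5 × 0.08 = 4.68
  Practicals 77.7 × 0.07 = 5.439
  Studio work 58 × 0.15 = 8.7
  Case studies 68.5 × 0.08 = 5.48
  Participation 69 × 0.4 = 27.6
  Presentations 71.5 × 0.22 = 15.73
Sum = 67.629
Bonus assignment: 67.629 + 0 = 67.629
67.629 is ≥ 67 and < 70 → D+

D+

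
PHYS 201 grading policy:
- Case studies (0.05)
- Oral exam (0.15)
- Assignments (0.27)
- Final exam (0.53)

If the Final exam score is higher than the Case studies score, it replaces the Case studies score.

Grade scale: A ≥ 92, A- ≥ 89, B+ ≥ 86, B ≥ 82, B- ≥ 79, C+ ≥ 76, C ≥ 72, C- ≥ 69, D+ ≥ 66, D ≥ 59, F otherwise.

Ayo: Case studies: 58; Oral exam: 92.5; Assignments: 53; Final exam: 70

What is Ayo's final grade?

Final exam (70) > Case studies (58), so Case studies counts as 70.
Weighted total:
  Case studies 70 × 0.05 = 3.5
  Oral exam 92.5 × 0.15 = 13.875
  Assignments 53 × 0.27 = 14.31
  Final exam 70 × 0.53 = 37.1
Sum = 68.785
68.785 is ≥ 66 and < 69 → D+

D+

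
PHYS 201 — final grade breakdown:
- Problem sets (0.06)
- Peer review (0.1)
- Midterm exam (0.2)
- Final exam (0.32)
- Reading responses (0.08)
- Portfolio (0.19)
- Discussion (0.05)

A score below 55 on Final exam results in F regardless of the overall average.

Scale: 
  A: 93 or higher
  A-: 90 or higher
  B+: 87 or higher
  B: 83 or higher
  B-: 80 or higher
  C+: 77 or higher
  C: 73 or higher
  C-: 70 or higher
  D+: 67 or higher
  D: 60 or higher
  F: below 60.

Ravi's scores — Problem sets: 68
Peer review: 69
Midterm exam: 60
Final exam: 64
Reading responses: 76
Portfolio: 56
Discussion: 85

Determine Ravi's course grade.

D

Final exam score 64 ≥ 55: minimum met.
Weighted total:
  Problem sets 68 × 0.06 = 4.08
  Peer review 69 × 0.1 = 6.9
  Midterm exam 60 × 0.2 = 12
  Final exam 64 × 0.32 = 20.48
  Reading responses 76 × 0.08 = 6.08
  Portfolio 56 × 0.19 = 10.64
  Discussion 85 × 0.05 = 4.25
Sum = 64.43
64.43 is ≥ 60 and < 67 → D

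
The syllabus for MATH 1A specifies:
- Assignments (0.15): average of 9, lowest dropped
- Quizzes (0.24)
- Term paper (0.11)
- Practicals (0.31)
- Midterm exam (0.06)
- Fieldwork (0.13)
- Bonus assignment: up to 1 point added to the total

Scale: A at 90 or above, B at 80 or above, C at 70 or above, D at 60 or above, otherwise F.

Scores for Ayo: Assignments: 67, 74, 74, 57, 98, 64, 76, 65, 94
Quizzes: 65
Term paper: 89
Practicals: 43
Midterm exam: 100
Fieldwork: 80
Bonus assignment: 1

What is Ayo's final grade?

D

Assignments: drop 57 → average of remaining 8 = 612/8 = 76.5
Weighted total:
  Assignments 76.5 × 0.15 = 11.475
  Quizzes 65 × 0.24 = 15.6
  Term paper 89 × 0.11 = 9.79
  Practicals 43 × 0.31 = 13.33
  Midterm exam 100 × 0.06 = 6
  Fieldwork 80 × 0.13 = 10.4
Sum = 66.595
Bonus assignment: 66.595 + 1 = 67.595
67.595 is ≥ 60 and < 70 → D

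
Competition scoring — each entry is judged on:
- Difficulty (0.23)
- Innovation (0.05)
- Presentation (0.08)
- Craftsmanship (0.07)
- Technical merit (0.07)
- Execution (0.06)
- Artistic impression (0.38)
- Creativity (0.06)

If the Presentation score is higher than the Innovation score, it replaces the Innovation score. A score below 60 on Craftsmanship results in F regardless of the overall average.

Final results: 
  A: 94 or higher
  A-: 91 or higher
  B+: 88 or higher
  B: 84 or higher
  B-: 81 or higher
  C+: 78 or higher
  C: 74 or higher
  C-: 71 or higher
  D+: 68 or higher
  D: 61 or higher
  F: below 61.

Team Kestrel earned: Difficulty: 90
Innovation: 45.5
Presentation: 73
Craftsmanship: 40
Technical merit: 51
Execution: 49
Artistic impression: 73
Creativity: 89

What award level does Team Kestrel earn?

F

Presentation (73) > Innovation (45.5), so Innovation counts as 73.
Craftsmanship score 40 < 60: minimum not met.
Weighted total:
  Difficulty 90 × 0.23 = 20.7
  Innovation 73 × 0.05 = 3.65
  Presentation 73 × 0.08 = 5.84
  Craftsmanship 40 × 0.07 = 2.8
  Technical merit 51 × 0.07 = 3.57
  Execution 49 × 0.06 = 2.94
  Artistic impression 73 × 0.38 = 27.74
  Creativity 89 × 0.06 = 5.34
Sum = 72.58
Because the Craftsmanship minimum was not met, the result is F.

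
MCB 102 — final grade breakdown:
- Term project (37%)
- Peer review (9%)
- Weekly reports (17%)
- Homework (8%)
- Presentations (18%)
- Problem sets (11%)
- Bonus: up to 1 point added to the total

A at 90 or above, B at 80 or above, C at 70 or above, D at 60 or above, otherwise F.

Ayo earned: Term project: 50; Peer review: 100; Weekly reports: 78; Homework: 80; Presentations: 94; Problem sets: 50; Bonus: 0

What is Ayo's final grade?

D

Weighted total:
  Term project 50 × 0.37 = 18.5
  Peer review 100 × 0.09 = 9
  Weekly reports 78 × 0.17 = 13.26
  Homework 80 × 0.08 = 6.4
  Presentations 94 × 0.18 = 16.92
  Problem sets 50 × 0.11 = 5.5
Sum = 69.58
Bonus: 69.58 + 0 = 69.58
69.58 is ≥ 60 and < 70 → D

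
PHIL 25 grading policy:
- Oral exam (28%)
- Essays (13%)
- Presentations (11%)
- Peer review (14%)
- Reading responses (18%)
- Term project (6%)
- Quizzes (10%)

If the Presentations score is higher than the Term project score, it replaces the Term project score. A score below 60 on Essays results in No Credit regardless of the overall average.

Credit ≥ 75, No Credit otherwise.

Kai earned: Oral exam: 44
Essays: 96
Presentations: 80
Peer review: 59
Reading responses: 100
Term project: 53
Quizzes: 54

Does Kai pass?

Presentations (80) > Term project (53), so Term project counts as 80.
Essays score 96 ≥ 60: minimum met.
Weighted total:
  Oral exam 44 × 0.28 = 12.32
  Essays 96 × 0.13 = 12.48
  Presentations 80 × 0.11 = 8.8
  Peer review 59 × 0.14 = 8.26
  Reading responses 100 × 0.18 = 18
  Term project 80 × 0.06 = 4.8
  Quizzes 54 × 0.1 = 5.4
Sum = 70.06
70.06 < 75 → No Credit

No Credit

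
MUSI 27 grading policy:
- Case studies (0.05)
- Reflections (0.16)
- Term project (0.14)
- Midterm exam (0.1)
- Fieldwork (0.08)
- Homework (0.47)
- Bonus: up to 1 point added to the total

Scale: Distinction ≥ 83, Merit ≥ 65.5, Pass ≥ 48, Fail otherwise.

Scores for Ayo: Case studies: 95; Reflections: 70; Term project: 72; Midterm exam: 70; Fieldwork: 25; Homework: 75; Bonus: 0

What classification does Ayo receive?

Weighted total:
  Case studies 95 × 0.05 = 4.75
  Reflections 70 × 0.16 = 11.2
  Term project 72 × 0.14 = 10.08
  Midterm exam 70 × 0.1 = 7
  Fieldwork 25 × 0.08 = 2
  Homework 75 × 0.47 = 35.25
Sum = 70.28
Bonus: 70.28 + 0 = 70.28
70.28 is ≥ 65.5 and < 83 → Merit

Merit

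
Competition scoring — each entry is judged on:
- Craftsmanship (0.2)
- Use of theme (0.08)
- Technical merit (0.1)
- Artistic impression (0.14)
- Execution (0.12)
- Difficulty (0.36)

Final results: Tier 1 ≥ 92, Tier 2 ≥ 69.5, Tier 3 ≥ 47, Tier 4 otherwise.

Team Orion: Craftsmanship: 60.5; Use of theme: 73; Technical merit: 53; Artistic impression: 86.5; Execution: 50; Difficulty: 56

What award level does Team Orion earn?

Tier 3

Weighted total:
  Craftsmanship 60.5 × 0.2 = 12.1
  Use of theme 73 × 0.08 = 5.84
  Technical merit 53 × 0.1 = 5.3
  Artistic impression 86.5 × 0.14 = 12.11
  Execution 50 × 0.12 = 6
  Difficulty 56 × 0.36 = 20.16
Sum = 61.51
61.51 is ≥ 47 and < 69.5 → Tier 3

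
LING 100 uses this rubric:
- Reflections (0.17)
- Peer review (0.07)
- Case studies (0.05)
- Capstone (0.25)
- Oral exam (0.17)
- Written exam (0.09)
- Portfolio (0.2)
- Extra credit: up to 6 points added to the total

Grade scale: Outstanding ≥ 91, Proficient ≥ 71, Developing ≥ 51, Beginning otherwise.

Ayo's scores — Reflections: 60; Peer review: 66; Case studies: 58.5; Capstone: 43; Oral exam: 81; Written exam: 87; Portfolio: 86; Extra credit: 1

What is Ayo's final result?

Developing

Weighted total:
  Reflections 60 × 0.17 = 10.2
  Peer review 66 × 0.07 = 4.62
  Case studies 58.5 × 0.05 = 2.925
  Capstone 43 × 0.25 = 10.75
  Oral exam 81 × 0.17 = 13.77
  Written exam 87 × 0.09 = 7.83
  Portfolio 86 × 0.2 = 17.2
Sum = 67.295
Extra credit: 67.295 + 1 = 68.295
68.295 is ≥ 51 and < 71 → Developing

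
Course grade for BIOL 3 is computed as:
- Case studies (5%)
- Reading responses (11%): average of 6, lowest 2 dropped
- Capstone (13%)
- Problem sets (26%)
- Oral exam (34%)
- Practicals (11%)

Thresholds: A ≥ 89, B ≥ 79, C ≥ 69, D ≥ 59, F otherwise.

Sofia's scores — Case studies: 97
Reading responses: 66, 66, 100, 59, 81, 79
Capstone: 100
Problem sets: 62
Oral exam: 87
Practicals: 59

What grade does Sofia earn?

Reading responses: drop 59, 66 → average of remaining 4 = 326/4 = 81.5
Weighted total:
  Case studies 97 × 0.05 = 4.85
  Reading responses 81.5 × 0.11 = 8.965
  Capstone 100 × 0.13 = 13
  Problem sets 62 × 0.26 = 16.12
  Oral exam 87 × 0.34 = 29.58
  Practicals 59 × 0.11 = 6.49
Sum = 79.005
79.005 is ≥ 79 and < 89 → B

B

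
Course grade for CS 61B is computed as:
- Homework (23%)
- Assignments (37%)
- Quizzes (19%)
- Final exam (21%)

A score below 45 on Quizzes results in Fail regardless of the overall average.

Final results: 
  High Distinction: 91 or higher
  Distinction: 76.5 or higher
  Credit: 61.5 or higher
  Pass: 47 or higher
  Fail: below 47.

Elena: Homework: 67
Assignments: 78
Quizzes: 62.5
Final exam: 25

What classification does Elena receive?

Quizzes score 62.5 ≥ 45: minimum met.
Weighted total:
  Homework 67 × 0.23 = 15.41
  Assignments 78 × 0.37 = 28.86
  Quizzes 62.5 × 0.19 = 11.875
  Final exam 25 × 0.21 = 5.25
Sum = 61.395
61.395 is ≥ 47 and < 61.5 → Pass

Pass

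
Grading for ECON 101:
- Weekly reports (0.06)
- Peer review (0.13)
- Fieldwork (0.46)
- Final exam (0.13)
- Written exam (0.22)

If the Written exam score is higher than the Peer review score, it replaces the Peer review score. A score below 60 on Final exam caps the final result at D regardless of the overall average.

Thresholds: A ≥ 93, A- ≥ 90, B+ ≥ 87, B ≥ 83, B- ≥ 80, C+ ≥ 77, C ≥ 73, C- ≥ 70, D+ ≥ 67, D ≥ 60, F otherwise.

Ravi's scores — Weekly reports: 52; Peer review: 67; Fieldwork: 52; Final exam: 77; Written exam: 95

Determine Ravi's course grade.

C-

Written exam (95) > Peer review (67), so Peer review counts as 95.
Final exam score 77 ≥ 60: minimum met.
Weighted total:
  Weekly reports 52 × 0.06 = 3.12
  Peer review 95 × 0.13 = 12.35
  Fieldwork 52 × 0.46 = 23.92
  Final exam 77 × 0.13 = 10.01
  Written exam 95 × 0.22 = 20.9
Sum = 70.3
70.3 is ≥ 70 and < 73 → C-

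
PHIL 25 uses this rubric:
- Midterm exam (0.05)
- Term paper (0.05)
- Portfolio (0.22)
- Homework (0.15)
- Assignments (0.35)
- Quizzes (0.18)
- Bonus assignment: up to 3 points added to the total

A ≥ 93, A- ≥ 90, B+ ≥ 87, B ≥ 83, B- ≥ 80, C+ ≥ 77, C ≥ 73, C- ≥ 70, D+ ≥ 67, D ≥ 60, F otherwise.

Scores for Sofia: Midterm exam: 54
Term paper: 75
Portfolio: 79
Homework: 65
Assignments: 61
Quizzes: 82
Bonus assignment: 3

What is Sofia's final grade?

C-

Weighted total:
  Midterm exam 54 × 0.05 = 2.7
  Term paper 75 × 0.05 = 3.75
  Portfolio 79 × 0.22 = 17.38
  Homework 65 × 0.15 = 9.75
  Assignments 61 × 0.35 = 21.35
  Quizzes 82 × 0.18 = 14.76
Sum = 69.69
Bonus assignment: 69.69 + 3 = 72.69
72.69 is ≥ 70 and < 73 → C-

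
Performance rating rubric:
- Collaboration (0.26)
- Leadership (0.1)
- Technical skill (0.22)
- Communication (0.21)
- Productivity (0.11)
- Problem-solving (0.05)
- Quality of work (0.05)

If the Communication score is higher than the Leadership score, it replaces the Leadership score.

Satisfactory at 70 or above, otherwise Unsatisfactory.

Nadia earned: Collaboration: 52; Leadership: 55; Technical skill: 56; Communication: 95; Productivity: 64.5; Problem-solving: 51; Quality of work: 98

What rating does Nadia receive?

Communication (95) > Leadership (55), so Leadership counts as 95.
Weighted total:
  Collaboration 52 × 0.26 = 13.52
  Leadership 95 × 0.1 = 9.5
  Technical skill 56 × 0.22 = 12.32
  Communication 95 × 0.21 = 19.95
  Productivity 64.5 × 0.11 = 7.095
  Problem-solving 51 × 0.05 = 2.55
  Quality of work 98 × 0.05 = 4.9
Sum = 69.835
69.835 < 70 → Unsatisfactory

Unsatisfactory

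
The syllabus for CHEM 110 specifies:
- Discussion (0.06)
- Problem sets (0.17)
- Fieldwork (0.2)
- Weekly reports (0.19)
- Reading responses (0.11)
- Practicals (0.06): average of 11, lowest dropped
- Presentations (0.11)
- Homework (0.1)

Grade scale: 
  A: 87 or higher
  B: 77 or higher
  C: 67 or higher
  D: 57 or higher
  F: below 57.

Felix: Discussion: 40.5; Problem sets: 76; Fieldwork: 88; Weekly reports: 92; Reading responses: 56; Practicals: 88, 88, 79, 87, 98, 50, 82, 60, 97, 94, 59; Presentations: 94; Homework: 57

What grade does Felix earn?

B

Practicals: drop 50 → average of remaining 10 = 832/10 = 83.2
Weighted total:
  Discussion 40.5 × 0.06 = 2.43
  Problem sets 76 × 0.17 = 12.92
  Fieldwork 88 × 0.2 = 17.6
  Weekly reports 92 × 0.19 = 17.48
  Reading responses 56 × 0.11 = 6.16
  Practicals 83.2 × 0.06 = 4.992
  Presentations 94 × 0.11 = 10.34
  Homework 57 × 0.1 = 5.7
Sum = 77.622
77.622 is ≥ 77 and < 87 → B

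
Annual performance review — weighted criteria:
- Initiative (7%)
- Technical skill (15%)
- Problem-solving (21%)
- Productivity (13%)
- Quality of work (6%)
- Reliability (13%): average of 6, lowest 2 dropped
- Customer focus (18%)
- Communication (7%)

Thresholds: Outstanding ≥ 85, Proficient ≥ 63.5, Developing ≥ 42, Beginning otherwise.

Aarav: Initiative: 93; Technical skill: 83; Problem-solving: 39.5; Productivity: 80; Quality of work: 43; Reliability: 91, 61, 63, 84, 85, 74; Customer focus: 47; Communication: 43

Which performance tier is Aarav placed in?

Reliability: drop 61, 63 → average of remaining 4 = 334/4 = 83.5
Weighted total:
  Initiative 93 × 0.07 = 6.51
  Technical skill 83 × 0.15 = 12.45
  Problem-solving 39.5 × 0.21 = 8.295
  Productivity 80 × 0.13 = 10.4
  Quality of work 43 × 0.06 = 2.58
  Reliability 83.5 × 0.13 = 10.855
  Customer focus 47 × 0.18 = 8.46
  Communication 43 × 0.07 = 3.01
Sum = 62.56
62.56 is ≥ 42 and < 63.5 → Developing

Developing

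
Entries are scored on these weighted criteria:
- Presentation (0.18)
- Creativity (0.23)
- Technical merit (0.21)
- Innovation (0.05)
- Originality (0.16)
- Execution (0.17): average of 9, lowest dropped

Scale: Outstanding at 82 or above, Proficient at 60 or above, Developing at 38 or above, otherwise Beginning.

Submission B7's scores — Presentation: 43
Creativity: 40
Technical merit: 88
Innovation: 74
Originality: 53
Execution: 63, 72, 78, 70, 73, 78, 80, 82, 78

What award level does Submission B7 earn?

Execution: drop 63 → average of remaining 8 = 611/8 = 76.375
Weighted total:
  Presentation 43 × 0.18 = 7.74
  Creativity 40 × 0.23 = 9.2
  Technical merit 88 × 0.21 = 18.48
  Innovation 74 × 0.05 = 3.7
  Originality 53 × 0.16 = 8.48
  Execution 76.375 × 0.17 = 12.98375
Sum = 60.58375
60.58375 is ≥ 60 and < 82 → Proficient

Proficient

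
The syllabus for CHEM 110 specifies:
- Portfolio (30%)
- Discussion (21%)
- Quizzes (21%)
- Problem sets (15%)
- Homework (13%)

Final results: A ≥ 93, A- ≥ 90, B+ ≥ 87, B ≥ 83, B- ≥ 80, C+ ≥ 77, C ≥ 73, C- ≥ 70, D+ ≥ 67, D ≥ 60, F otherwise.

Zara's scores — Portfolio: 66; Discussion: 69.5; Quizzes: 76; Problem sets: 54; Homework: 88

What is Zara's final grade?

Weighted total:
  Portfolio 66 × 0.3 = 19.8
  Discussion 69.5 × 0.21 = 14.595
  Quizzes 76 × 0.21 = 15.96
  Problem sets 54 × 0.15 = 8.1
  Homework 88 × 0.13 = 11.44
Sum = 69.895
69.895 is ≥ 67 and < 70 → D+

D+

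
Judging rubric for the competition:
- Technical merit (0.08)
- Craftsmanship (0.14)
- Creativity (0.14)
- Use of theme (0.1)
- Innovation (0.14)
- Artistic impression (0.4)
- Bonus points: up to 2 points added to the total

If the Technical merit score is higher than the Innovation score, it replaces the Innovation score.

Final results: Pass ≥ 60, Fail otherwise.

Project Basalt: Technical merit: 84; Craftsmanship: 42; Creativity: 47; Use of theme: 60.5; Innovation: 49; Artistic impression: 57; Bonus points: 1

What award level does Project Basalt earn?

Pass

Technical merit (84) > Innovation (49), so Innovation counts as 84.
Weighted total:
  Technical merit 84 × 0.08 = 6.72
  Craftsmanship 42 × 0.14 = 5.88
  Creativity 47 × 0.14 = 6.58
  Use of theme 60.5 × 0.1 = 6.05
  Innovation 84 × 0.14 = 11.76
  Artistic impression 57 × 0.4 = 22.8
Sum = 59.79
Bonus points: 59.79 + 1 = 60.79
60.79 ≥ 60 → Pass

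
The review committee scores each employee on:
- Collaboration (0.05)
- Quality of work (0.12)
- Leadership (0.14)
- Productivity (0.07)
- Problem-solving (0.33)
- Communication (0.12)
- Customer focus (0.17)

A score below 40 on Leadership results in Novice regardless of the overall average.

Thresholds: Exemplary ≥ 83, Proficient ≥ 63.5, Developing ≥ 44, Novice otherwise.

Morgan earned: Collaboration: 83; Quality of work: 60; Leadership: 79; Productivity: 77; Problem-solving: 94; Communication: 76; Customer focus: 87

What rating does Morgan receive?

Leadership score 79 ≥ 40: minimum met.
Weighted total:
  Collaboration 83 × 0.05 = 4.15
  Quality of work 60 × 0.12 = 7.2
  Leadership 79 × 0.14 = 11.06
  Productivity 77 × 0.07 = 5.39
  Problem-solving 94 × 0.33 = 31.02
  Communication 76 × 0.12 = 9.12
  Customer focus 87 × 0.17 = 14.79
Sum = 82.73
82.73 is ≥ 63.5 and < 83 → Proficient

Proficient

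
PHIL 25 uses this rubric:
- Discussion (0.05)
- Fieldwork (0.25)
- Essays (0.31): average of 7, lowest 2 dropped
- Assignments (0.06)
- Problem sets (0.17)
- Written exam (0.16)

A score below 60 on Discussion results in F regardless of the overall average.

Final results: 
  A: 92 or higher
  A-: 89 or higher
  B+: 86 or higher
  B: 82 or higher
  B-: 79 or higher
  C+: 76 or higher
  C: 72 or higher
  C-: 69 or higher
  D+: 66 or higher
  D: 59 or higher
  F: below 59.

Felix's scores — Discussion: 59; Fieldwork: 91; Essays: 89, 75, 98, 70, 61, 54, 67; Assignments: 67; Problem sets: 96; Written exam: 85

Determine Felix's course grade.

F

Essays: drop 54, 61 → average of remaining 5 = 399/5 = 79.8
Discussion score 59 < 60: minimum not met.
Weighted total:
  Discussion 59 × 0.05 = 2.95
  Fieldwork 91 × 0.25 = 22.75
  Essays 79.8 × 0.31 = 24.738
  Assignments 67 × 0.06 = 4.02
  Problem sets 96 × 0.17 = 16.32
  Written exam 85 × 0.16 = 13.6
Sum = 84.378
Because the Discussion minimum was not met, the result is F.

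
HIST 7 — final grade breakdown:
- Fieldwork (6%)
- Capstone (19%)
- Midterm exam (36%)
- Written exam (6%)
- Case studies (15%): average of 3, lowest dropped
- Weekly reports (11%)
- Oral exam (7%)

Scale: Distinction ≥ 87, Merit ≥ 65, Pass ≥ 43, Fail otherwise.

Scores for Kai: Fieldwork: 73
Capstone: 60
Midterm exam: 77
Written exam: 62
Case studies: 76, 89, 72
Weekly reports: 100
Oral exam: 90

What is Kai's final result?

Merit

Case studies: drop 72 → average of remaining 2 = 165/2 = 82.5
Weighted total:
  Fieldwork 73 × 0.06 = 4.38
  Capstone 60 × 0.19 = 11.4
  Midterm exam 77 × 0.36 = 27.72
  Written exam 62 × 0.06 = 3.72
  Case studies 82.5 × 0.15 = 12.375
  Weekly reports 100 × 0.11 = 11
  Oral exam 90 × 0.07 = 6.3
Sum = 76.895
76.895 is ≥ 65 and < 87 → Merit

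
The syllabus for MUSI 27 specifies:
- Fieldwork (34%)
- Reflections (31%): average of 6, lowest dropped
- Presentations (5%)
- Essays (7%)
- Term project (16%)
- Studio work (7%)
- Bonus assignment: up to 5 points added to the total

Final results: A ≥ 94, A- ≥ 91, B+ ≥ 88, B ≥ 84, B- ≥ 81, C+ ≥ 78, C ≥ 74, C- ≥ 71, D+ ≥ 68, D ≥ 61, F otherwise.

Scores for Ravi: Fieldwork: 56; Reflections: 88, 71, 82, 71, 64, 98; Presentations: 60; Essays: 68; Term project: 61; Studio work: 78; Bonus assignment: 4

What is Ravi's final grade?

C-

Reflections: drop 64 → average of remaining 5 = 410/5 = 82
Weighted total:
  Fieldwork 56 × 0.34 = 19.04
  Reflections 82 × 0.31 = 25.42
  Presentations 60 × 0.05 = 3
  Essays 68 × 0.07 = 4.76
  Term project 61 × 0.16 = 9.76
  Studio work 78 × 0.07 = 5.46
Sum = 67.44
Bonus assignment: 67.44 + 4 = 71.44
71.44 is ≥ 71 and < 74 → C-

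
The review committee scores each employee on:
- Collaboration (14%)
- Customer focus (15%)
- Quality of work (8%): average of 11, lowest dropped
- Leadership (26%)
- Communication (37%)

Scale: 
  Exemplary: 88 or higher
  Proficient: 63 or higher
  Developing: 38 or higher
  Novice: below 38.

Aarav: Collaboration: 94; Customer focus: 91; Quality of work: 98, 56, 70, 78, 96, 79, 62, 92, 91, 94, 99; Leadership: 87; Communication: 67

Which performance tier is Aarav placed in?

Quality of work: drop 56 → average of remaining 10 = 859/10 = 85.9
Weighted total:
  Collaboration 94 × 0.14 = 13.16
  Customer focus 91 × 0.15 = 13.65
  Quality of work 85.9 × 0.08 = 6.872
  Leadership 87 × 0.26 = 22.62
  Communication 67 × 0.37 = 24.79
Sum = 81.092
81.092 is ≥ 63 and < 88 → Proficient

Proficient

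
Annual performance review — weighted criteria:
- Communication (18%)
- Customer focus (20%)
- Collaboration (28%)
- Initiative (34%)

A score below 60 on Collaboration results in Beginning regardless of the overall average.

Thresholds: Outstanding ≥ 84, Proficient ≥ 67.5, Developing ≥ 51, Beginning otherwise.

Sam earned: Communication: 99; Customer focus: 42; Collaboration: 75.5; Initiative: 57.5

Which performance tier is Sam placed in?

Collaboration score 75.5 ≥ 60: minimum met.
Weighted total:
  Communication 99 × 0.18 = 17.82
  Customer focus 42 × 0.2 = 8.4
  Collaboration 75.5 × 0.28 = 21.14
  Initiative 57.5 × 0.34 = 19.55
Sum = 66.91
66.91 is ≥ 51 and < 67.5 → Developing

Developing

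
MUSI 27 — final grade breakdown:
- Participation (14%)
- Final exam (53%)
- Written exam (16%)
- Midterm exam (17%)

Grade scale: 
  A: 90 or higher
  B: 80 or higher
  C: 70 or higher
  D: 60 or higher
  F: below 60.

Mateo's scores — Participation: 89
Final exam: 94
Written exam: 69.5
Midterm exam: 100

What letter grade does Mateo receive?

Weighted total:
  Participation 89 × 0.14 = 12.46
  Final exam 94 × 0.53 = 49.82
  Written exam 69.5 × 0.16 = 11.12
  Midterm exam 100 × 0.17 = 17
Sum = 90.4
90.4 ≥ 90 → A

A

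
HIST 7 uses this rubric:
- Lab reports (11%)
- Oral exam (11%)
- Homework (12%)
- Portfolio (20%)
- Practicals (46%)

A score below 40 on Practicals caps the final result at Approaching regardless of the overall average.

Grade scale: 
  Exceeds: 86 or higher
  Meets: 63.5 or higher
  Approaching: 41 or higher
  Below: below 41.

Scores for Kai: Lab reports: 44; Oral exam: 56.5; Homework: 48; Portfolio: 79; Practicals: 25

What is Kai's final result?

Practicals score 25 < 40: minimum not met.
Weighted total:
  Lab reports 44 × 0.11 = 4.84
  Oral exam 56.5 × 0.11 = 6.215
  Homework 48 × 0.12 = 5.76
  Portfolio 79 × 0.2 = 15.8
  Practicals 25 × 0.46 = 11.5
Sum = 44.115
44.115 would be Approaching; cap at Approaching applies → Approaching.

Approaching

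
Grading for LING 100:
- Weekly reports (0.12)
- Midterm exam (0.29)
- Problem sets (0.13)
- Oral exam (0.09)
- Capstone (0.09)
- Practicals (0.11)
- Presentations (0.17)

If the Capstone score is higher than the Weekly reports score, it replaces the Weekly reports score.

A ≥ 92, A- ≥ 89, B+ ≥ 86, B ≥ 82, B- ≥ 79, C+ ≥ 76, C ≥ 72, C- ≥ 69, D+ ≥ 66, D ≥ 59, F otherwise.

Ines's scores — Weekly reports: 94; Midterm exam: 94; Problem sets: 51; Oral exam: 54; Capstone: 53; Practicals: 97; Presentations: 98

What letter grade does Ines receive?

B

Capstone (53) ≤ Weekly reports (94), so Weekly reports stays at 94.
Weighted total:
  Weekly reports 94 × 0.12 = 11.28
  Midterm exam 94 × 0.29 = 27.26
  Problem sets 51 × 0.13 = 6.63
  Oral exam 54 × 0.09 = 4.86
  Capstone 53 × 0.09 = 4.77
  Practicals 97 × 0.11 = 10.67
  Presentations 98 × 0.17 = 16.66
Sum = 82.13
82.13 is ≥ 82 and < 86 → B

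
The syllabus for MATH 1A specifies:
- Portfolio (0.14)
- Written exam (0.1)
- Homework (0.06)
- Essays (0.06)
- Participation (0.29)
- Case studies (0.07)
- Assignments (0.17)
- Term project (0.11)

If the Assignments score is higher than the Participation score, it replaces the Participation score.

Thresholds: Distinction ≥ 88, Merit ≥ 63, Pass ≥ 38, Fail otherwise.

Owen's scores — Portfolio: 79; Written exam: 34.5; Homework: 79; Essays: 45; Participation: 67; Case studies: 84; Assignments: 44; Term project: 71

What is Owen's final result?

Pass

Assignments (44) ≤ Participation (67), so Participation stays at 67.
Weighted total:
  Portfolio 79 × 0.14 = 11.06
  Written exam 34.5 × 0.1 = 3.45
  Homework 79 × 0.06 = 4.74
  Essays 45 × 0.06 = 2.7
  Participation 67 × 0.29 = 19.43
  Case studies 84 × 0.07 = 5.88
  Assignments 44 × 0.17 = 7.48
  Term project 71 × 0.11 = 7.81
Sum = 62.55
62.55 is ≥ 38 and < 63 → Pass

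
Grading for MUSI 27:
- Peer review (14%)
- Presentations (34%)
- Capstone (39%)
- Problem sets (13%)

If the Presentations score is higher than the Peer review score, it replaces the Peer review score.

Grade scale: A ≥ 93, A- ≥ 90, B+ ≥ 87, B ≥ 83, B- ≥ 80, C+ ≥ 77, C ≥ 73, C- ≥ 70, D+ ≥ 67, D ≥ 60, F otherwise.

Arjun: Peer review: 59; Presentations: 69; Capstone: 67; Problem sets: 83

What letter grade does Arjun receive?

C-

Presentations (69) > Peer review (59), so Peer review counts as 69.
Weighted total:
  Peer review 69 × 0.14 = 9.66
  Presentations 69 × 0.34 = 23.46
  Capstone 67 × 0.39 = 26.13
  Problem sets 83 × 0.13 = 10.79
Sum = 70.04
70.04 is ≥ 70 and < 73 → C-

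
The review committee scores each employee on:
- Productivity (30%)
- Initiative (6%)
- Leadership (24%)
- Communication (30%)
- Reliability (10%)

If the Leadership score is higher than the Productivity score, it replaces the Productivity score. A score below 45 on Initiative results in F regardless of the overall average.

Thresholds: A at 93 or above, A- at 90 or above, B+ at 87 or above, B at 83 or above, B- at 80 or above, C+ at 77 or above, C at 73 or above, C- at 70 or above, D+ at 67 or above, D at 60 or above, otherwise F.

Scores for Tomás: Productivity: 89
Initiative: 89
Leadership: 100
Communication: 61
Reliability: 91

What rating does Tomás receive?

Leadership (100) > Productivity (89), so Productivity counts as 100.
Initiative score 89 ≥ 45: minimum met.
Weighted total:
  Productivity 100 × 0.3 = 30
  Initiative 89 × 0.06 = 5.34
  Leadership 100 × 0.24 = 24
  Communication 61 × 0.3 = 18.3
  Reliability 91 × 0.1 = 9.1
Sum = 86.74
86.74 is ≥ 83 and < 87 → B

B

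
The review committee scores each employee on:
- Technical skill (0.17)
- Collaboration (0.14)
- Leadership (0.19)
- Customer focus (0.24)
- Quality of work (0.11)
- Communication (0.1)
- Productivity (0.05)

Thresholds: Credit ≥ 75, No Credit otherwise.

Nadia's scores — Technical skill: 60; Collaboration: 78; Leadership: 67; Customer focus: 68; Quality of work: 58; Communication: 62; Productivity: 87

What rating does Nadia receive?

Weighted total:
  Technical skill 60 × 0.17 = 10.2
  Collaboration 78 × 0.14 = 10.92
  Leadership 67 × 0.19 = 12.73
  Customer focus 68 × 0.24 = 16.32
  Quality of work 58 × 0.11 = 6.38
  Communication 62 × 0.1 = 6.2
  Productivity 87 × 0.05 = 4.35
Sum = 67.1
67.1 < 75 → No Credit

No Credit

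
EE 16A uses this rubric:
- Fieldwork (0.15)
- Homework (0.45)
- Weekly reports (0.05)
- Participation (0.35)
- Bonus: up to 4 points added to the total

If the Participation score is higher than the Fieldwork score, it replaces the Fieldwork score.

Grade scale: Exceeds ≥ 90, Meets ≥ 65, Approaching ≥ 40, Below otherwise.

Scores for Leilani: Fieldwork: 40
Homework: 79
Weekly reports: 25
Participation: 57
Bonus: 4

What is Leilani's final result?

Participation (57) > Fieldwork (40), so Fieldwork counts as 57.
Weighted total:
  Fieldwork 57 × 0.15 = 8.55
  Homework 79 × 0.45 = 35.55
  Weekly reports 25 × 0.05 = 1.25
  Participation 57 × 0.35 = 19.95
Sum = 65.3
Bonus: 65.3 + 4 = 69.3
69.3 is ≥ 65 and < 90 → Meets

Meets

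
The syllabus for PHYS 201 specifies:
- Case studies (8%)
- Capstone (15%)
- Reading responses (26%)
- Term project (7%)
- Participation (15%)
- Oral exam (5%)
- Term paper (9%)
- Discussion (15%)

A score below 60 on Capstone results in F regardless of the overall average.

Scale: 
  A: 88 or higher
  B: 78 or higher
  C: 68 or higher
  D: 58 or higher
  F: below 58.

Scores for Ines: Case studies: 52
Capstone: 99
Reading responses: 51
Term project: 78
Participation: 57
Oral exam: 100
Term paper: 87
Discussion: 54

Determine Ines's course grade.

Capstone score 99 ≥ 60: minimum met.
Weighted total:
  Case studies 52 × 0.08 = 4.16
  Capstone 99 × 0.15 = 14.85
  Reading responses 51 × 0.26 = 13.26
  Term project 78 × 0.07 = 5.46
  Participation 57 × 0.15 = 8.55
  Oral exam 100 × 0.05 = 5
  Term paper 87 × 0.09 = 7.83
  Discussion 54 × 0.15 = 8.1
Sum = 67.21
67.21 is ≥ 58 and < 68 → D

D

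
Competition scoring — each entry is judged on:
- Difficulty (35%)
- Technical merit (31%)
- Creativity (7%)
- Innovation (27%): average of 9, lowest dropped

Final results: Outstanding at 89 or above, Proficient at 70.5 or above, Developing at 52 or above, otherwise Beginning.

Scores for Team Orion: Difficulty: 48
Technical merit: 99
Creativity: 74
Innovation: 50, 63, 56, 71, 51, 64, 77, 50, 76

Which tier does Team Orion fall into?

Developing

Innovation: drop 50 → average of remaining 8 = 508/8 = 63.5
Weighted total:
  Difficulty 48 × 0.35 = 16.8
  Technical merit 99 × 0.31 = 30.69
  Creativity 74 × 0.07 = 5.18
  Innovation 63.5 × 0.27 = 17.145
Sum = 69.815
69.815 is ≥ 52 and < 70.5 → Developing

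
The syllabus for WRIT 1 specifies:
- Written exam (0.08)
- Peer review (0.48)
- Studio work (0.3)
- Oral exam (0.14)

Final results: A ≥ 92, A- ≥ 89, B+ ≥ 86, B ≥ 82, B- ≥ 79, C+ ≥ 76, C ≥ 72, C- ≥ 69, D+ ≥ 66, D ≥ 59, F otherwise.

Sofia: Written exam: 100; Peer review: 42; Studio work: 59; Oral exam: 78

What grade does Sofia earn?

Weighted total:
  Written exam 100 × 0.08 = 8
  Peer review 42 × 0.48 = 20.16
  Studio work 59 × 0.3 = 17.7
  Oral exam 78 × 0.14 = 10.92
Sum = 56.78
56.78 < 59 → F

F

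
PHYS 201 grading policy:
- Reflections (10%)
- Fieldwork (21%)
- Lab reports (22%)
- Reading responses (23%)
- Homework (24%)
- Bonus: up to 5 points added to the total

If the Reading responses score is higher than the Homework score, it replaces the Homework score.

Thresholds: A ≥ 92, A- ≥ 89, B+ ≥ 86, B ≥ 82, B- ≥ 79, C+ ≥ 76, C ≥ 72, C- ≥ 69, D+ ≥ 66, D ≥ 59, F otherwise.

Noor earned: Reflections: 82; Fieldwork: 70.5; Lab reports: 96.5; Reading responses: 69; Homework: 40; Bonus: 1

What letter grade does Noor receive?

C+

Reading responses (69) > Homework (40), so Homework counts as 69.
Weighted total:
  Reflections 82 × 0.1 = 8.2
  Fieldwork 70.5 × 0.21 = 14.805
  Lab reports 96.5 × 0.22 = 21.23
  Reading responses 69 × 0.23 = 15.87
  Homework 69 × 0.24 = 16.56
Sum = 76.665
Bonus: 76.665 + 1 = 77.665
77.665 is ≥ 76 and < 79 → C+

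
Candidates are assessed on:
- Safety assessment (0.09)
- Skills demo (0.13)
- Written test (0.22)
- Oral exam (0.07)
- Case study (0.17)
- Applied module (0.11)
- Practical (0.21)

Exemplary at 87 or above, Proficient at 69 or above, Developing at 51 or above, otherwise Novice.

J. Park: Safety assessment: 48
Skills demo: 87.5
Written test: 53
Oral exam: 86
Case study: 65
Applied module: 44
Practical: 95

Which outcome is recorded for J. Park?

Proficient

Weighted total:
  Safety assessment 48 × 0.09 = 4.32
  Skills demo 87.5 × 0.13 = 11.375
  Written test 53 × 0.22 = 11.66
  Oral exam 86 × 0.07 = 6.02
  Case study 65 × 0.17 = 11.05
  Applied module 44 × 0.11 = 4.84
  Practical 95 × 0.21 = 19.95
Sum = 69.215
69.215 is ≥ 69 and < 87 → Proficient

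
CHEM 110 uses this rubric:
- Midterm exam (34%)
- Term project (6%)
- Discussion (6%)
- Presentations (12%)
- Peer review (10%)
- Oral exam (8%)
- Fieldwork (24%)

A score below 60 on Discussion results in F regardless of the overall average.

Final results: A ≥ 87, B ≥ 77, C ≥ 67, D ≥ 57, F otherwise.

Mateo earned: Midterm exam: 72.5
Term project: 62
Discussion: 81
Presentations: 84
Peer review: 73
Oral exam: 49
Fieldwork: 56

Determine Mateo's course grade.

C

Discussion score 81 ≥ 60: minimum met.
Weighted total:
  Midterm exam 72.5 × 0.34 = 24.65
  Term project 62 × 0.06 = 3.72
  Discussion 81 × 0.06 = 4.86
  Presentations 84 × 0.12 = 10.08
  Peer review 73 × 0.1 = 7.3
  Oral exam 49 × 0.08 = 3.92
  Fieldwork 56 × 0.24 = 13.44
Sum = 67.97
67.97 is ≥ 67 and < 77 → C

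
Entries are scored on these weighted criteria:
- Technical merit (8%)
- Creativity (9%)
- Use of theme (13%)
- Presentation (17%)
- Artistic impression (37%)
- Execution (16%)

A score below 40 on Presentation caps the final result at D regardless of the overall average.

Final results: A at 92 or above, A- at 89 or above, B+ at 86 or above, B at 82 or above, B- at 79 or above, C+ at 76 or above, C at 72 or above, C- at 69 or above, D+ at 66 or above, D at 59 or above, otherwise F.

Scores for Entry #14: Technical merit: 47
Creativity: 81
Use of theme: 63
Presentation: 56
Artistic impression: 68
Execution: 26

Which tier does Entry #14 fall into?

F

Presentation score 56 ≥ 40: minimum met.
Weighted total:
  Technical merit 47 × 0.08 = 3.76
  Creativity 81 × 0.09 = 7.29
  Use of theme 63 × 0.13 = 8.19
  Presentation 56 × 0.17 = 9.52
  Artistic impression 68 × 0.37 = 25.16
  Execution 26 × 0.16 = 4.16
Sum = 58.08
58.08 < 59 → F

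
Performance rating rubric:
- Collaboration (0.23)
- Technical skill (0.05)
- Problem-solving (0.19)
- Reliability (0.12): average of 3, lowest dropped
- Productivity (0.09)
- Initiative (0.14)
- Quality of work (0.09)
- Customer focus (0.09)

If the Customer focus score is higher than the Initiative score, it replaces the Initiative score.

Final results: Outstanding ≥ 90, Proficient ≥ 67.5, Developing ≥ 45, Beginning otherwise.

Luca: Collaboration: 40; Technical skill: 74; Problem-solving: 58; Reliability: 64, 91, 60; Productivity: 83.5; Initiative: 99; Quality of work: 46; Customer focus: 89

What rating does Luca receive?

Developing

Reliability: drop 60 → average of remaining 2 = 155/2 = 77.5
Customer focus (89) ≤ Initiative (99), so Initiative stays at 99.
Weighted total:
  Collaboration 40 × 0.23 = 9.2
  Technical skill 74 × 0.05 = 3.7
  Problem-solving 58 × 0.19 = 11.02
  Reliability 77.5 × 0.12 = 9.3
  Productivity 83.5 × 0.09 = 7.515
  Initiative 99 × 0.14 = 13.86
  Quality of work 46 × 0.09 = 4.14
  Customer focus 89 × 0.09 = 8.01
Sum = 66.745
66.745 is ≥ 45 and < 67.5 → Developing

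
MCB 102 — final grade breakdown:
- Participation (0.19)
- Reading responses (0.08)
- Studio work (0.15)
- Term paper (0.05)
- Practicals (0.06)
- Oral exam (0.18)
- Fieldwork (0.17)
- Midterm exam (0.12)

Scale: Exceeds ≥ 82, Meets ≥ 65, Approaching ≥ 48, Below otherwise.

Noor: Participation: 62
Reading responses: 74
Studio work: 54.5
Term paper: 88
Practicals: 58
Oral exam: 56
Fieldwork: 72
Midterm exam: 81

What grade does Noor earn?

Meets

Weighted total:
  Participation 62 × 0.19 = 11.78
  Reading responses 74 × 0.08 = 5.92
  Studio work 54.5 × 0.15 = 8.175
  Term paper 88 × 0.05 = 4.4
  Practicals 58 × 0.06 = 3.48
  Oral exam 56 × 0.18 = 10.08
  Fieldwork 72 × 0.17 = 12.24
  Midterm exam 81 × 0.12 = 9.72
Sum = 65.795
65.795 is ≥ 65 and < 82 → Meets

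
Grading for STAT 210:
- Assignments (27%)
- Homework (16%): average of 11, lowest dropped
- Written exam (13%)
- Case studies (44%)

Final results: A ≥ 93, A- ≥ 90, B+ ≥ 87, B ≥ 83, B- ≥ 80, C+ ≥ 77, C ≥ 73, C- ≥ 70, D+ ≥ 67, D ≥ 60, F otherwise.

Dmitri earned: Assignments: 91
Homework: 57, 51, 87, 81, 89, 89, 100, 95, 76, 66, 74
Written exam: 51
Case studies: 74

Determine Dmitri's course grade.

C

Homework: drop 51 → average of remaining 10 = 814/10 = 81.4
Weighted total:
  Assignments 91 × 0.27 = 24.57
  Homework 81.4 × 0.16 = 13.024
  Written exam 51 × 0.13 = 6.63
  Case studies 74 × 0.44 = 32.56
Sum = 76.784
76.784 is ≥ 73 and < 77 → C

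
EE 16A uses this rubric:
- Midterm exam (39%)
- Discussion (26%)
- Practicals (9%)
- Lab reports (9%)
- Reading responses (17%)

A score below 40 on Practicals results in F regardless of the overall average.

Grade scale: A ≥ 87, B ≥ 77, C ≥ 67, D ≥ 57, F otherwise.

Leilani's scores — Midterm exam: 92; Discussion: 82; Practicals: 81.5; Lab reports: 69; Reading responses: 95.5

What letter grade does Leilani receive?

B

Practicals score 81.5 ≥ 40: minimum met.
Weighted total:
  Midterm exam 92 × 0.39 = 35.88
  Discussion 82 × 0.26 = 21.32
  Practicals 81.5 × 0.09 = 7.335
  Lab reports 69 × 0.09 = 6.21
  Reading responses 95.5 × 0.17 = 16.235
Sum = 86.98
86.98 is ≥ 77 and < 87 → B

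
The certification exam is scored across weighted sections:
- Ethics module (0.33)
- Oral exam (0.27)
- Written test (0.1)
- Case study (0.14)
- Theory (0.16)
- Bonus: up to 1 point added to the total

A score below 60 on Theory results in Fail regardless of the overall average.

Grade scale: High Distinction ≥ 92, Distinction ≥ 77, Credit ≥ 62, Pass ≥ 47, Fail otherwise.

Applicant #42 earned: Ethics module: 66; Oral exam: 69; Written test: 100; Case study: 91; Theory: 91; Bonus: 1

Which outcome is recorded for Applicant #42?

Distinction

Theory score 91 ≥ 60: minimum met.
Weighted total:
  Ethics module 66 × 0.33 = 21.78
  Oral exam 69 × 0.27 = 18.63
  Written test 100 × 0.1 = 10
  Case study 91 × 0.14 = 12.74
  Theory 91 × 0.16 = 14.56
Sum = 77.71
Bonus: 77.71 + 1 = 78.71
78.71 is ≥ 77 and < 92 → Distinction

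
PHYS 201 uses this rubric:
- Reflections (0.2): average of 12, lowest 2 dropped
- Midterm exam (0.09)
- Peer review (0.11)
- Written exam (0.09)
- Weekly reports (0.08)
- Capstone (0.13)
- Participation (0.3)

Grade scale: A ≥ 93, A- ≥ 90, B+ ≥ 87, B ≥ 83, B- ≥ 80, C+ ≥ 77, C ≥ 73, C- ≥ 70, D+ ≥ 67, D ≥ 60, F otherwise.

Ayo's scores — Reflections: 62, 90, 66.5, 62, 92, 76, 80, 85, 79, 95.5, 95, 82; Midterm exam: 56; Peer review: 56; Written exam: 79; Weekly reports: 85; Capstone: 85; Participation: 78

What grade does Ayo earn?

Reflections: drop 62, 62 → average of remaining 10 = 841/10 = 84.1
Weighted total:
  Reflections 84.1 × 0.2 = 16.82
  Midterm exam 56 × 0.09 = 5.04
  Peer review 56 × 0.11 = 6.16
  Written exam 79 × 0.09 = 7.11
  Weekly reports 85 × 0.08 = 6.8
  Capstone 85 × 0.13 = 11.05
  Participation 78 × 0.3 = 23.4
Sum = 76.38
76.38 is ≥ 73 and < 77 → C

C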